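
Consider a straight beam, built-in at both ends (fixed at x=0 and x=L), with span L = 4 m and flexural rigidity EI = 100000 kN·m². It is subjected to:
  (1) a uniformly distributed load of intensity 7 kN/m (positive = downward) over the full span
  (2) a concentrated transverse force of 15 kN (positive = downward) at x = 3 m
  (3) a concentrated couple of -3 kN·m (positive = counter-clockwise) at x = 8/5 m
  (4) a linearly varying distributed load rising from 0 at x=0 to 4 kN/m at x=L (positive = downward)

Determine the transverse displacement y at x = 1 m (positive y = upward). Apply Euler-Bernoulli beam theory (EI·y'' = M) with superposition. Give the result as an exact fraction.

y(1) = -1381/32000000 m

Load 1 — uniform load w=7 kN/m over full span:
  y_1 = -wx²(L-x)²/(24EI) = -7·1²·(4-1)²/(24·100000) = -21/800000 m
Load 2 — point force P=15 kN at a=3 m (b=L-a=1):
  y_2 = -Pb²x²(3aL-(3a+b)x)/(6L³EI)  [x≤a] = -15·1²·1²·(3·3·4-(3·3+1)·1)/(6·4³·100000) = -13/1280000 m
Load 3 — applied couple M₀=-3 kN·m at a=8/5 m (b=L-a=12/5):
  y_3 = (R_Ax³/6 - M_Ax²/2)/EI  [x≤a] with R_A=-27/25, M_A=-9/25 = ((-27/25)·1³/6 - (-9/25)·1²/2)/100000 = 0 m
Load 4 — triangular load w₀=4 kN/m (0→w₀ over full span):
  y_4 = -w₀x²(L-x)²(x+2L)/(120LEI) = -4·1²·(4-1)²·(1+2·4)/(120·4·100000) = -27/4000000 m
Superposition: y = Σ y_i = -1381/32000000 m ≈ -0.000043 m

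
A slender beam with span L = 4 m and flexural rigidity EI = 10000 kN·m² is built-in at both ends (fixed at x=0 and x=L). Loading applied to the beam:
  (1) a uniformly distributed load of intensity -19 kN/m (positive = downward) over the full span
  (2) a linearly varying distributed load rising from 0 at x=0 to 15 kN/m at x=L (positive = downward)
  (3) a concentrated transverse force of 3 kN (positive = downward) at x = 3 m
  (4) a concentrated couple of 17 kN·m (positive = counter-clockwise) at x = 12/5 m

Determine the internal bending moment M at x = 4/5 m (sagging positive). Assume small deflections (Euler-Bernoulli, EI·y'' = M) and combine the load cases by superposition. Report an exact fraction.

M(4/5) = -5029/6000 kN·m

Load 1 — uniform load w=-19 kN/m over full span:
  M_1 = wLx/2 - wL²/12 - wx²/2 = (-19)·4·(4/5)/2 - (-19)·4²/12 - (-19)·(4/5)²/2 = 76/75 kN·m
Load 2 — triangular load w₀=15 kN/m (0→w₀ over full span):
  M_2 = 3w₀Lx/20 - w₀L²/30 - w₀x³/(6L) = 3·15·4·(4/5)/20 - 15·4²/30 - 15·(4/5)³/(6·4) = -28/25 kN·m
Load 3 — point force P=3 kN at a=3 m (b=L-a=1):
  M_3 = Pb²(3a+b)x/L³ - Pab²/L²  [x≤a] = 3·1²·(3·3+1)·(4/5)/4³ - 3·3·1²/4² = -3/16 kN·m
Load 4 — applied couple M₀=17 kN·m at a=12/5 m (b=L-a=8/5):
  M_4 = R_Ax - M_A  [x≤a] with R_A=153/25, M_A=136/25 = (153/25)·(4/5) - (136/25) = -68/125 kN·m
Superposition: M = Σ M_i = -5029/6000 kN·m ≈ -0.838167 kN·m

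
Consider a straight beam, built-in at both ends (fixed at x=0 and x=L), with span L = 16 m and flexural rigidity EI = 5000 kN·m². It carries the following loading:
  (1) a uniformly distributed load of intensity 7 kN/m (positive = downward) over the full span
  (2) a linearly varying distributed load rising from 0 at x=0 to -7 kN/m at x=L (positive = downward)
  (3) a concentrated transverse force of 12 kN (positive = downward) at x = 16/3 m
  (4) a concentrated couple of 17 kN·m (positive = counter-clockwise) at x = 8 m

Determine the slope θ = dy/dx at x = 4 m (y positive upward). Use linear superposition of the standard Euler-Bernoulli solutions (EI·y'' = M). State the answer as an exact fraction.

θ(4) = -9703/300000 rad

Load 1 — uniform load w=7 kN/m over full span:
  θ_1 = -wx(L-x)(L-2x)/(12EI) = -7·4·(16-4)·(16-2·4)/(12·5000) = -28/625 rad
Load 2 — triangular load w₀=-7 kN/m (0→w₀ over full span):
  θ_2 = -w₀(2x(L-x)(L-2x)(x+2L)+x²(L-x)²)/(120LEI) = -(-7)·(2·4·(16-4)·(16-2·4)·(4+2·16)+4²·(16-4)²)/(120·16·5000) = 273/12500 rad
Load 3 — point force P=12 kN at a=16/3 m (b=L-a=32/3):
  θ_3 = -Pb²x(2aL-(3a+b)x)/(2L³EI)  [x≤a] = -12·(32/3)²·4·(2·(16/3)·16-(3·(16/3)+(32/3))·4)/(2·16³·5000) = -16/1875 rad
Load 4 — applied couple M₀=17 kN·m at a=8 m (b=L-a=8):
  θ_4 = (R_Ax²/2 - M_Ax)/EI  [x≤a] with R_A=51/32, M_A=17/4 = ((51/32)·4²/2 - (17/4)·4)/5000 = -17/20000 rad
Superposition: θ = Σ θ_i = -9703/300000 rad ≈ -0.032343 rad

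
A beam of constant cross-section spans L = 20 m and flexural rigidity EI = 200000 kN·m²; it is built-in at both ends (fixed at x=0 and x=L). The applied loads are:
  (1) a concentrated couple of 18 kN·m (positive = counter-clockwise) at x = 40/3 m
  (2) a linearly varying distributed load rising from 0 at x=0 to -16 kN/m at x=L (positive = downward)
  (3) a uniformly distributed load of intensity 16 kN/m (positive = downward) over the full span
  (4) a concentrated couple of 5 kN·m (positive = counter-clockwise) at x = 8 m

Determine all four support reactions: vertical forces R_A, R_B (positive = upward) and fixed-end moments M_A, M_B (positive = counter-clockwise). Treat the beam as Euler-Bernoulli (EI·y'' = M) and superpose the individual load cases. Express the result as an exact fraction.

Load 1 — applied couple M₀=18 kN·m at a=40/3 m (b=L-a=20/3):
  R_A = 6M₀ab/L³ = 6·18·(40/3)·(20/3)/20³ = 6/5 kN
  M_A = M₀b(2a-b)/L² = 18·(20/3)·(2·(40/3)-(20/3))/20² = 6 kN·m
  R_B = -6M₀ab/L³ = -6·18·(40/3)·(20/3)/20³ = -6/5 kN
  M_B = M₀a(2b-a)/L² = 18·(40/3)·(2·(20/3)-(40/3))/20² = 0 kN·m
Load 2 — triangular load w₀=-16 kN/m (0→w₀ over full span):
  R_A = 3w₀L/20 = 3·(-16)·20/20 = -48 kN
  M_A = w₀L²/30 = (-16)·20²/30 = -640/3 kN·m
  R_B = 7w₀L/20 = 7·(-16)·20/20 = -112 kN
  M_B = -w₀L²/20 = -(-16)·20²/20 = 320 kN·m
Load 3 — uniform load w=16 kN/m over full span:
  R_A = wL/2 = 16·20/2 = 160 kN
  M_A = wL²/12 = 16·20²/12 = 1600/3 kN·m
  R_B = wL/2 = 16·20/2 = 160 kN
  M_B = -wL²/12 = -16·20²/12 = -1600/3 kN·m
Load 4 — applied couple M₀=5 kN·m at a=8 m (b=L-a=12):
  R_A = 6M₀ab/L³ = 6·5·8·12/20³ = 9/25 kN
  M_A = M₀b(2a-b)/L² = 5·12·(2·8-12)/20² = 3/5 kN·m
  R_B = -6M₀ab/L³ = -6·5·8·12/20³ = -9/25 kN
  M_B = M₀a(2b-a)/L² = 5·8·(2·12-8)/20² = 8/5 kN·m
Superposition: R_A = 2839/25 kN, M_A = 1633/5 kN·m, R_B = 1161/25 kN, M_B = -3176/15 kN·m

R_A = 2839/25 kN, M_A = 1633/5 kN·m, R_B = 1161/25 kN, M_B = -3176/15 kN·m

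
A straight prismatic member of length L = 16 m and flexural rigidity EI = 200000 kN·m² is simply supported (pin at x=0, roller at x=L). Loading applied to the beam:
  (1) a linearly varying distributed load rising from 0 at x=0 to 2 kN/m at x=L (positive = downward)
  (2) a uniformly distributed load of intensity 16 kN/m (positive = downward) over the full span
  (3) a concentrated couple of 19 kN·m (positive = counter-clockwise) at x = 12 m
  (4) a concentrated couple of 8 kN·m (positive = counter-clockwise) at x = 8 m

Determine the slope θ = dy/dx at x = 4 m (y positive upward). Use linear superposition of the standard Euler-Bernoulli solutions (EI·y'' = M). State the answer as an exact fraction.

Load 1 — triangular load w₀=2 kN/m (0→w₀ over full span):
  θ_1 = -w₀(7L⁴-30L²x²+15x⁴)/(360LEI) = -2·(7·16⁴-30·16²·4²+15·4⁴)/(360·16·200000) = -1327/2250000 rad
Load 2 — uniform load w=16 kN/m over full span:
  θ_2 = -w(L³-6Lx²+4x³)/(24EI) = -16·(16³-6·16·4²+4·4³)/(24·200000) = -88/9375 rad
Load 3 — applied couple M₀=19 kN·m at a=12 m (b=L-a=4):
  θ_3 = (M₀x²/(2L)+C₁)/EI  [x≤a] with C₁=M₀(3b²-L²)/(6L)=-247/6 = (19·4²/(2·16)+(-247/6))/200000 = -19/120000 rad
Load 4 — applied couple M₀=8 kN·m at a=8 m (b=L-a=8):
  θ_4 = (M₀x²/(2L)+C₁)/EI  [x≤a] with C₁=M₀(3b²-L²)/(6L)=-16/3 = (8·4²/(2·16)+(-16/3))/200000 = -1/150000 rad
Superposition: θ = Σ θ_i = -91273/9000000 rad ≈ -0.010141 rad

θ(4) = -91273/9000000 rad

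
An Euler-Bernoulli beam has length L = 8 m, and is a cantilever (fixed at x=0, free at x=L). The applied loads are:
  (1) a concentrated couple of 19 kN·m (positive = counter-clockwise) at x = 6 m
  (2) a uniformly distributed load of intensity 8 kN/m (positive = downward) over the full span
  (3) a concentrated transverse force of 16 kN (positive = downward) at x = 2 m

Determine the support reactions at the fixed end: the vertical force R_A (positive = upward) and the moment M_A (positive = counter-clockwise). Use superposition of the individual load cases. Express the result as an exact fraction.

R_A = 80 kN, M_A = 269 kN·m

Load 1 — applied couple M₀=19 kN·m at a=6 m (b=L-a=2):
  R_A = 0 kN
  M_A = -M₀ = -19 kN·m
Load 2 — uniform load w=8 kN/m over full span:
  R_A = wL = 8·8 = 64 kN
  M_A = wL²/2 = 8·8²/2 = 256 kN·m
Load 3 — point force P=16 kN at a=2 m (b=L-a=6):
  R_A = P = 16 kN
  M_A = Pa = 16·2 = 32 kN·m
Superposition: R_A = 80 kN, M_A = 269 kN·m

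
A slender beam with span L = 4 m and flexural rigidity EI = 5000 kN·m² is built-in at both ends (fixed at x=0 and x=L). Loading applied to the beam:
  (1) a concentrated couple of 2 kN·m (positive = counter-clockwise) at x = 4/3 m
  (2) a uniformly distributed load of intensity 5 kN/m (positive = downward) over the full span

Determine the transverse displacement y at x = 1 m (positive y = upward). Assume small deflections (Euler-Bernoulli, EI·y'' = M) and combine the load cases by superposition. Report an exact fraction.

y(1) = -127/360000 m

Load 1 — applied couple M₀=2 kN·m at a=4/3 m (b=L-a=8/3):
  y_1 = (R_Ax³/6 - M_Ax²/2)/EI  [x≤a] with R_A=2/3, M_A=0 = ((2/3)·1³/6 - 0·1²/2)/5000 = 1/45000 m
Load 2 — uniform load w=5 kN/m over full span:
  y_2 = -wx²(L-x)²/(24EI) = -5·1²·(4-1)²/(24·5000) = -3/8000 m
Superposition: y = Σ y_i = -127/360000 m ≈ -0.000353 m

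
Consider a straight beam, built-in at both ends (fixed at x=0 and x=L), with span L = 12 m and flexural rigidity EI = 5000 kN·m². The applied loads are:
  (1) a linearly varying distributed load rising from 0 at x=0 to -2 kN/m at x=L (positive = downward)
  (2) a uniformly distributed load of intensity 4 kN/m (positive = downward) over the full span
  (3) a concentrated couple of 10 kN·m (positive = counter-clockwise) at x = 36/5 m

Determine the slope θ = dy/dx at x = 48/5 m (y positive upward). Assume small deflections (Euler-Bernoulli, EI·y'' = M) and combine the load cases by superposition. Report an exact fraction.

θ(48/5) = 3213/390625 rad

Load 1 — triangular load w₀=-2 kN/m (0→w₀ over full span):
  θ_1 = -w₀(2x(L-x)(L-2x)(x+2L)+x²(L-x)²)/(120LEI) = -(-2)·(2·(48/5)·(12-(48/5))·(12-2·(48/5))·((48/5)+2·12)+(48/5)²·(12-(48/5))²)/(120·12·5000) = -1152/390625 rad
Load 2 — uniform load w=4 kN/m over full span:
  θ_2 = -wx(L-x)(L-2x)/(12EI) = -4·(48/5)·(12-(48/5))·(12-2·(48/5))/(12·5000) = 864/78125 rad
Load 3 — applied couple M₀=10 kN·m at a=36/5 m (b=L-a=24/5):
  θ_3 = (R_Ax²/2 - M_Ax - M₀(x-a))/EI  [x>a] with R_A=6/5, M_A=16/5 = ((6/5)·(48/5)²/2 - (16/5)·(48/5) - 10·((48/5)-(36/5)))/5000 = 9/78125 rad
Superposition: θ = Σ θ_i = 3213/390625 rad ≈ 0.008225 rad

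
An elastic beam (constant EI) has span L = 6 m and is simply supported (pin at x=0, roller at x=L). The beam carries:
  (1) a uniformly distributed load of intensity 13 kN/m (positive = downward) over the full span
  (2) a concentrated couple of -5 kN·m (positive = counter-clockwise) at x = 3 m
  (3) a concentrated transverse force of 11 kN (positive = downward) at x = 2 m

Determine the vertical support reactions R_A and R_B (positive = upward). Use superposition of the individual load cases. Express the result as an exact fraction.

Load 1 — uniform load w=13 kN/m over full span:
  R_A = wL/2 = 13·6/2 = 39 kN
  R_B = wL/2 = 13·6/2 = 39 kN
Load 2 — applied couple M₀=-5 kN·m at a=3 m (b=L-a=3):
  R_A = M₀/L = (-5)/6 = -5/6 kN
  R_B = -M₀/L = -(-5)/6 = 5/6 kN
Load 3 — point force P=11 kN at a=2 m (b=L-a=4):
  R_A = Pb/L = 11·4/6 = 22/3 kN
  R_B = Pa/L = 11·2/6 = 11/3 kN
Superposition: R_A = 91/2 kN, R_B = 87/2 kN

R_A = 91/2 kN, R_B = 87/2 kN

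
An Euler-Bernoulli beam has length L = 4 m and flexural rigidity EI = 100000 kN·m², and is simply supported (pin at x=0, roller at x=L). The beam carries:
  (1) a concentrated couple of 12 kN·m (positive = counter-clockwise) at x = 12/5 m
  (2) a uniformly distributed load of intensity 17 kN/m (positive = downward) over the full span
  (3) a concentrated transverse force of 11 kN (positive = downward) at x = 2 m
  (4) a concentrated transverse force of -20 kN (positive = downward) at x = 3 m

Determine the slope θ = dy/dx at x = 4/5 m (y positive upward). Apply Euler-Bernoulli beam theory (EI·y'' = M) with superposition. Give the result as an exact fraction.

Load 1 — applied couple M₀=12 kN·m at a=12/5 m (b=L-a=8/5):
  θ_1 = (M₀x²/(2L)+C₁)/EI  [x≤a] with C₁=M₀(3b²-L²)/(6L)=-104/25 = (12·(4/5)²/(2·4)+(-104/25))/100000 = -1/31250 rad
Load 2 — uniform load w=17 kN/m over full span:
  θ_2 = -w(L³-6Lx²+4x³)/(24EI) = -17·(4³-6·4·(4/5)²+4·(4/5)³)/(24·100000) = -561/1562500 rad
Load 3 — point force P=11 kN at a=2 m (b=L-a=2):
  θ_3 = -Pb(L²-b²-3x²)/(6LEI)  [x≤a] = -11·2·(4²-2²-3·(4/5)²)/(6·4·100000) = -231/2500000 rad
Load 4 — point force P=-20 kN at a=3 m (b=L-a=1):
  θ_4 = -Pb(L²-b²-3x²)/(6LEI)  [x≤a] = -(-20)·1·(4²-1²-3·(4/5)²)/(6·4·100000) = 109/1000000 rad
Superposition: θ = Σ θ_i = -9361/25000000 rad ≈ -0.000374 rad

θ(4/5) = -9361/25000000 rad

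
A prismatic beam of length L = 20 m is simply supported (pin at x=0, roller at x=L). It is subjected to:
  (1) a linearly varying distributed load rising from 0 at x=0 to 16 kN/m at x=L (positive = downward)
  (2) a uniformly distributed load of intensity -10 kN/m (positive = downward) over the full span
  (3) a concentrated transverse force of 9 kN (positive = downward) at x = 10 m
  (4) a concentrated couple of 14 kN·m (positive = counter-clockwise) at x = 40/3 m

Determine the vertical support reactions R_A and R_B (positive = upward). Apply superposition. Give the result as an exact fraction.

Load 1 — triangular load w₀=16 kN/m (0→w₀ over full span):
  R_A = w₀L/6 = 16·20/6 = 160/3 kN
  R_B = w₀L/3 = 16·20/3 = 320/3 kN
Load 2 — uniform load w=-10 kN/m over full span:
  R_A = wL/2 = (-10)·20/2 = -100 kN
  R_B = wL/2 = (-10)·20/2 = -100 kN
Load 3 — point force P=9 kN at a=10 m (b=L-a=10):
  R_A = Pb/L = 9·10/20 = 9/2 kN
  R_B = Pa/L = 9·10/20 = 9/2 kN
Load 4 — applied couple M₀=14 kN·m at a=40/3 m (b=L-a=20/3):
  R_A = M₀/L = 14/20 = 7/10 kN
  R_B = -M₀/L = -14/20 = -7/10 kN
Superposition: R_A = -622/15 kN, R_B = 157/15 kN

R_A = -622/15 kN, R_B = 157/15 kN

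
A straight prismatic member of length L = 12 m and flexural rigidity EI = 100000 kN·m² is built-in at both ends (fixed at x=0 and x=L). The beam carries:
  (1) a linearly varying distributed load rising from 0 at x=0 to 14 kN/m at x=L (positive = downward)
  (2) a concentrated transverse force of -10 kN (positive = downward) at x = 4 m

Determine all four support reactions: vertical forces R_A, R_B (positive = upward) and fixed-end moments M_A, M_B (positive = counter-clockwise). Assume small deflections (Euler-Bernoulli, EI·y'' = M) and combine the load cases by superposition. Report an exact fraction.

Load 1 — triangular load w₀=14 kN/m (0→w₀ over full span):
  R_A = 3w₀L/20 = 3·14·12/20 = 126/5 kN
  M_A = w₀L²/30 = 14·12²/30 = 336/5 kN·m
  R_B = 7w₀L/20 = 7·14·12/20 = 294/5 kN
  M_B = -w₀L²/20 = -14·12²/20 = -504/5 kN·m
Load 2 — point force P=-10 kN at a=4 m (b=L-a=8):
  R_A = Pb²(3a+b)/L³ = (-10)·8²·(3·4+8)/12³ = -200/27 kN
  M_A = Pab²/L² = (-10)·4·8²/12² = -160/9 kN·m
  R_B = Pa²(a+3b)/L³ = (-10)·4²·(4+3·8)/12³ = -70/27 kN
  M_B = -Pa²b/L² = -(-10)·4²·8/12² = 80/9 kN·m
Superposition: R_A = 2402/135 kN, M_A = 2224/45 kN·m, R_B = 7588/135 kN, M_B = -4136/45 kN·m

R_A = 2402/135 kN, M_A = 2224/45 kN·m, R_B = 7588/135 kN, M_B = -4136/45 kN·m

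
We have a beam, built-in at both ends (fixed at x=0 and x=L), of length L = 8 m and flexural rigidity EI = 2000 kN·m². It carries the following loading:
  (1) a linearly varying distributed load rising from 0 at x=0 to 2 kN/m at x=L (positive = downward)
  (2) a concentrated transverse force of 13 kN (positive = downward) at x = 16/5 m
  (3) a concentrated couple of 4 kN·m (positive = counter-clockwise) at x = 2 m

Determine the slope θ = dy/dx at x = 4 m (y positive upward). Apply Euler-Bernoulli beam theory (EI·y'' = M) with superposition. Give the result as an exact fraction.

θ(4) = 1721/1500000 rad

Load 1 — triangular load w₀=2 kN/m (0→w₀ over full span):
  θ_1 = -w₀(2x(L-x)(L-2x)(x+2L)+x²(L-x)²)/(120LEI) = -2·(2·4·(8-4)·(8-2·4)·(4+2·8)+4²·(8-4)²)/(120·8·2000) = -1/3750 rad
Load 2 — point force P=13 kN at a=16/5 m (b=L-a=24/5):
  θ_2 = Pa²(L-x)(2bL-(3b+a)(L-x))/(2L³EI)  [x>a] = 13·(16/5)²·(8-4)·(2·(24/5)·8-(3·(24/5)+(16/5))·(8-4))/(2·8³·2000) = 26/15625 rad
Load 3 — applied couple M₀=4 kN·m at a=2 m (b=L-a=6):
  θ_3 = (R_Ax²/2 - M_Ax - M₀(x-a))/EI  [x>a] with R_A=9/16, M_A=-3/4 = ((9/16)·4²/2 - (-3/4)·4 - 4·(4-2))/2000 = -1/4000 rad
Superposition: θ = Σ θ_i = 1721/1500000 rad ≈ 0.001147 rad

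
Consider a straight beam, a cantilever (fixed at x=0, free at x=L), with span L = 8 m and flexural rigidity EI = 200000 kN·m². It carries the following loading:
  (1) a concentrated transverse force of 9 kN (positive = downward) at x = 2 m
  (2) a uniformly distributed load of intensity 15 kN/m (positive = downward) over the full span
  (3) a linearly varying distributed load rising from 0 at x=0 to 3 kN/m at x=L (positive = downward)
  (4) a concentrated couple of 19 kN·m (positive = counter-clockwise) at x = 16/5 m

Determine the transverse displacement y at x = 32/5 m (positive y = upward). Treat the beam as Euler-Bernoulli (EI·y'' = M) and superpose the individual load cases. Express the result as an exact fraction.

y(32/5) = -24482197/781250000 m

Load 1 — point force P=9 kN at a=2 m (b=L-a=6):
  y_1 = -Pa²(3x-a)/(6EI)  [x>a] = -9·2²·(3·(32/5)-2)/(6·200000) = -129/250000 m
Load 2 — uniform load w=15 kN/m over full span:
  y_2 = -wx²(x²-4Lx+6L²)/(24EI) = -15·(32/5)²·((32/5)²-4·8·(32/5)+6·8²)/(24·200000) = -11008/390625 m
Load 3 — triangular load w₀=3 kN/m (0→w₀ over full span):
  y_3 = (w₀Lx³/12-w₀L²x²/6-w₀x⁵/(120L))/EI = (3·8·(32/5)³/12-3·8²·(32/5)²/6-3·(32/5)⁵/(120·8))/200000 = -200192/48828125 m
Load 4 — applied couple M₀=19 kN·m at a=16/5 m (b=L-a=24/5):
  y_4 = M₀a(2x-a)/(2EI)  [x>a] = 19·(16/5)·(2·(32/5)-(16/5))/(2·200000) = 114/78125 m
Superposition: y = Σ y_i = -24482197/781250000 m ≈ -0.031337 m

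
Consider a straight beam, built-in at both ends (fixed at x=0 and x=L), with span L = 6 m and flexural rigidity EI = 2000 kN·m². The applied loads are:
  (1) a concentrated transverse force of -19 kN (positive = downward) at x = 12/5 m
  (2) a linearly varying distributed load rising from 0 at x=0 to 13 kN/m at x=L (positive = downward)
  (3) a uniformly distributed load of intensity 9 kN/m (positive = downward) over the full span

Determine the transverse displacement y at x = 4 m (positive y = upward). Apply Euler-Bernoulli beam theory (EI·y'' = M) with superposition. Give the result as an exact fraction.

Load 1 — point force P=-19 kN at a=12/5 m (b=L-a=18/5):
  y_1 = -Pa²(L-x)²(3bL-(3b+a)(L-x))/(6L³EI)  [x>a] = -(-19)·(12/5)²·(6-4)²·(3·(18/5)·6-(3·(18/5)+(12/5))·(6-4))/(6·6³·2000) = 304/46875 m
Load 2 — triangular load w₀=13 kN/m (0→w₀ over full span):
  y_2 = -w₀x²(L-x)²(x+2L)/(120LEI) = -13·4²·(6-4)²·(4+2·6)/(120·6·2000) = -52/5625 m
Load 3 — uniform load w=9 kN/m over full span:
  y_3 = -wx²(L-x)²/(24EI) = -9·4²·(6-4)²/(24·2000) = -3/250 m
Superposition: y = Σ y_i = -4151/281250 m ≈ -0.014759 m

y(4) = -4151/281250 m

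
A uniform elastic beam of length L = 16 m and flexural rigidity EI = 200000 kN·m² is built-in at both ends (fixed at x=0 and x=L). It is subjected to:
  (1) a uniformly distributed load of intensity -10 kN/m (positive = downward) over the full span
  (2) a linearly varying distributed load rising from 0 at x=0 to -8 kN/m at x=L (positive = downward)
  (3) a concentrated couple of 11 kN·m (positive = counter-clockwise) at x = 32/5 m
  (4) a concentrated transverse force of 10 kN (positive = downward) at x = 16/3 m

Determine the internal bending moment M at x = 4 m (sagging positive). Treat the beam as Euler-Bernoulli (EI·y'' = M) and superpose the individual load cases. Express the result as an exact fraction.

Load 1 — uniform load w=-10 kN/m over full span:
  M_1 = wLx/2 - wL²/12 - wx²/2 = (-10)·16·4/2 - (-10)·16²/12 - (-10)·4²/2 = -80/3 kN·m
Load 2 — triangular load w₀=-8 kN/m (0→w₀ over full span):
  M_2 = 3w₀Lx/20 - w₀L²/30 - w₀x³/(6L) = 3·(-8)·16·4/20 - (-8)·16²/30 - (-8)·4³/(6·16) = -16/5 kN·m
Load 3 — applied couple M₀=11 kN·m at a=32/5 m (b=L-a=48/5):
  M_3 = R_Ax - M_A  [x≤a] with R_A=99/100, M_A=33/25 = (99/100)·4 - (33/25) = 66/25 kN·m
Load 4 — point force P=10 kN at a=16/3 m (b=L-a=32/3):
  M_4 = Pb²(3a+b)x/L³ - Pab²/L²  [x≤a] = 10·(32/3)²·(3·(16/3)+(32/3))·4/16³ - 10·(16/3)·(32/3)²/16² = 160/27 kN·m
Superposition: M = Σ M_i = -14378/675 kN·m ≈ -21.300741 kN·m

M(4) = -14378/675 kN·m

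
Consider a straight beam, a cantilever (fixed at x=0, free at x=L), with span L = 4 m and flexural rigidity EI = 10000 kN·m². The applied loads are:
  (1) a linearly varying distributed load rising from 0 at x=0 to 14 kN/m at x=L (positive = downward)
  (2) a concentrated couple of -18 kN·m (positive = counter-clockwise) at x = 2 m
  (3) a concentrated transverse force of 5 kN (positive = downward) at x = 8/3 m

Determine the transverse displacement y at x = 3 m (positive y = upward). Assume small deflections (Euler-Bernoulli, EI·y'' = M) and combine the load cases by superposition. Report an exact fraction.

y(3) = -2116487/64800000 m

Load 1 — triangular load w₀=14 kN/m (0→w₀ over full span):
  y_1 = (w₀Lx³/12-w₀L²x²/6-w₀x⁵/(120L))/EI = (14·4·3³/12-14·4²·3²/6-14·3⁵/(120·4))/10000 = -17367/800000 m
Load 2 — applied couple M₀=-18 kN·m at a=2 m (b=L-a=2):
  y_2 = M₀a(2x-a)/(2EI)  [x>a] = (-18)·2·(2·3-2)/(2·10000) = -9/1250 m
Load 3 — point force P=5 kN at a=8/3 m (b=L-a=4/3):
  y_3 = -Pa²(3x-a)/(6EI)  [x>a] = -5·(8/3)²·(3·3-(8/3))/(6·10000) = -38/10125 m
Superposition: y = Σ y_i = -2116487/64800000 m ≈ -0.032662 m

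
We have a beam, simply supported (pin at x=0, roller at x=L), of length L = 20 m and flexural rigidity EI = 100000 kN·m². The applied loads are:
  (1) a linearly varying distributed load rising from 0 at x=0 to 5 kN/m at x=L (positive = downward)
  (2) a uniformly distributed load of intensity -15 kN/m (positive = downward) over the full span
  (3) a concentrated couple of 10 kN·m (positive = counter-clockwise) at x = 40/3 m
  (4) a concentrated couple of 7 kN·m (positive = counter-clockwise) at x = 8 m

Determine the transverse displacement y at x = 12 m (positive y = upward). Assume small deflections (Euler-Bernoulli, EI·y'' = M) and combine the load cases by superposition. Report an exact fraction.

Load 1 — triangular load w₀=5 kN/m (0→w₀ over full span):
  y_1 = -w₀x(7L⁴-10L²x²+3x⁴)/(360LEI) = -5·12·(7·20⁴-10·20²·12²+3·12⁴)/(360·20·100000) = -2368/46875 m
Load 2 — uniform load w=-15 kN/m over full span:
  y_2 = -wx(L³-2Lx²+x³)/(24EI) = -(-15)·12·(20³-2·20·12²+12³)/(24·100000) = 186/625 m
Load 3 — applied couple M₀=10 kN·m at a=40/3 m (b=L-a=20/3):
  y_3 = (M₀x³/(6L)+C₁x)/EI  [x≤a] with C₁=M₀(3b²-L²)/(6L)=-200/9 = (10·12³/(6·20)+(-200/9)·12)/100000 = -23/18750 m
Load 4 — applied couple M₀=7 kN·m at a=8 m (b=L-a=12):
  y_4 = (M₀x³/(6L)-M₀(x-a)²/2+C₁x)/EI  [x>a] with C₁=M₀(3b²-L²)/(6L)=28/15 = (7·12³/(6·20)-7·(12-8)²/2+(28/15)·12)/100000 = 21/31250 m
Superposition: y = Σ y_i = 3852/15625 m ≈ 0.246528 m

y(12) = 3852/15625 m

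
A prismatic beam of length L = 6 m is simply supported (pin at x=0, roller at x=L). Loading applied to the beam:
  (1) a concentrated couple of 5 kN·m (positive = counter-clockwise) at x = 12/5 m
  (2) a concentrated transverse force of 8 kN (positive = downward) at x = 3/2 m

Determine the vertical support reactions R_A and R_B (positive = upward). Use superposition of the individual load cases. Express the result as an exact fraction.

Load 1 — applied couple M₀=5 kN·m at a=12/5 m (b=L-a=18/5):
  R_A = M₀/L = 5/6 kN
  R_B = -M₀/L = -5/6 kN
Load 2 — point force P=8 kN at a=3/2 m (b=L-a=9/2):
  R_A = Pb/L = 8·(9/2)/6 = 6 kN
  R_B = Pa/L = 8·(3/2)/6 = 2 kN
Superposition: R_A = 41/6 kN, R_B = 7/6 kN

R_A = 41/6 kN, R_B = 7/6 kN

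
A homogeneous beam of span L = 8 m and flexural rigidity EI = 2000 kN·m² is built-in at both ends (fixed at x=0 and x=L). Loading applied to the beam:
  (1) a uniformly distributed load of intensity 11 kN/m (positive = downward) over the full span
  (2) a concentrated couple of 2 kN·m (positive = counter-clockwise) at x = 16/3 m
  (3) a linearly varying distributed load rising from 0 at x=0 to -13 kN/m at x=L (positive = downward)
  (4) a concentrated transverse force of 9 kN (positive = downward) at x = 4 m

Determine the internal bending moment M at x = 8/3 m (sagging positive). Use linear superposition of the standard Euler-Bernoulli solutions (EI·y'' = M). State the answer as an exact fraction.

Load 1 — uniform load w=11 kN/m over full span:
  M_1 = wLx/2 - wL²/12 - wx²/2 = 11·8·(8/3)/2 - 11·8²/12 - 11·(8/3)²/2 = 176/9 kN·m
Load 2 — applied couple M₀=2 kN·m at a=16/3 m (b=L-a=8/3):
  M_2 = R_Ax - M_A  [x≤a] with R_A=1/3, M_A=2/3 = (1/3)·(8/3) - (2/3) = 2/9 kN·m
Load 3 — triangular load w₀=-13 kN/m (0→w₀ over full span):
  M_3 = 3w₀Lx/20 - w₀L²/30 - w₀x³/(6L) = 3·(-13)·8·(8/3)/20 - (-13)·8²/30 - (-13)·(8/3)³/(6·8) = -3536/405 kN·m
Load 4 — point force P=9 kN at a=4 m (b=L-a=4):
  M_4 = Pb²(3a+b)x/L³ - Pab²/L²  [x≤a] = 9·4²·(3·4+4)·(8/3)/8³ - 9·4·4²/8² = 3 kN·m
Superposition: M = Σ M_i = 5689/405 kN·m ≈ 14.046914 kN·m

M(8/3) = 5689/405 kN·m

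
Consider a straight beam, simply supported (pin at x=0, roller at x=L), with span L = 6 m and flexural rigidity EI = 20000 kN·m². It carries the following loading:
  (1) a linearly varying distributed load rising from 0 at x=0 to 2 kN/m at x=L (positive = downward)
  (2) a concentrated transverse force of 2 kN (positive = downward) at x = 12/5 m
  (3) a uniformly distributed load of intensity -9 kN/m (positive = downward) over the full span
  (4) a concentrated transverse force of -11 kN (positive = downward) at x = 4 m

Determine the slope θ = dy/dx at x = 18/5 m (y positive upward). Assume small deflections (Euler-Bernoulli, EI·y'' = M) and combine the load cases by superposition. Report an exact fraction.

θ(18/5) = -136267/112500000 rad

Load 1 — triangular load w₀=2 kN/m (0→w₀ over full span):
  θ_1 = -w₀(7L⁴-30L²x²+15x⁴)/(360LEI) = -2·(7·6⁴-30·6²·(18/5)²+15·(18/5)⁴)/(360·6·20000) = 87/781250 rad
Load 2 — point force P=2 kN at a=12/5 m (b=L-a=18/5):
  θ_2 = -Pa(2L²-6Lx+3x²+a²)/(6LEI)  [x>a] = -2·(12/5)·(2·6²-6·6·(18/5)+3·(18/5)²+(12/5)²)/(6·6·20000) = 27/312500 rad
Load 3 — uniform load w=-9 kN/m over full span:
  θ_3 = -w(L³-6Lx²+4x³)/(24EI) = -(-9)·(6³-6·6·(18/5)²+4·(18/5)³)/(24·20000) = -2997/2500000 rad
Load 4 — point force P=-11 kN at a=4 m (b=L-a=2):
  θ_4 = -Pb(L²-b²-3x²)/(6LEI)  [x≤a] = -(-11)·2·(6²-2²-3·(18/5)²)/(6·6·20000) = -473/2250000 rad
Superposition: θ = Σ θ_i = -136267/112500000 rad ≈ -0.001211 rad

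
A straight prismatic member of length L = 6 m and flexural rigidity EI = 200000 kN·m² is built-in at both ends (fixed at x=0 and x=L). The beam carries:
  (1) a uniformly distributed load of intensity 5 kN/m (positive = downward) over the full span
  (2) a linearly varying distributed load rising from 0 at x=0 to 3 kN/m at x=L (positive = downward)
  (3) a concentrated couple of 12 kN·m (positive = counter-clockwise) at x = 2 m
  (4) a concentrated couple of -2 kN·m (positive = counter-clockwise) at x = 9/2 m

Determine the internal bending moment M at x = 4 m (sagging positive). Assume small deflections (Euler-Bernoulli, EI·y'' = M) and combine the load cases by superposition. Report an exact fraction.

M(4) = 559/120 kN·m

Load 1 — uniform load w=5 kN/m over full span:
  M_1 = wLx/2 - wL²/12 - wx²/2 = 5·6·4/2 - 5·6²/12 - 5·4²/2 = 5 kN·m
Load 2 — triangular load w₀=3 kN/m (0→w₀ over full span):
  M_2 = 3w₀Lx/20 - w₀L²/30 - w₀x³/(6L) = 3·3·6·4/20 - 3·6²/30 - 3·4³/(6·6) = 28/15 kN·m
Load 3 — applied couple M₀=12 kN·m at a=2 m (b=L-a=4):
  M_3 = R_Ax - M_A - M₀  [x>a] with R_A=8/3, M_A=0 = (8/3)·4 - 0 - 12 = -4/3 kN·m
Load 4 — applied couple M₀=-2 kN·m at a=9/2 m (b=L-a=3/2):
  M_4 = R_Ax - M_A  [x≤a] with R_A=-3/8, M_A=-5/8 = (-3/8)·4 - (-5/8) = -7/8 kN·m
Superposition: M = Σ M_i = 559/120 kN·m ≈ 4.658333 kN·m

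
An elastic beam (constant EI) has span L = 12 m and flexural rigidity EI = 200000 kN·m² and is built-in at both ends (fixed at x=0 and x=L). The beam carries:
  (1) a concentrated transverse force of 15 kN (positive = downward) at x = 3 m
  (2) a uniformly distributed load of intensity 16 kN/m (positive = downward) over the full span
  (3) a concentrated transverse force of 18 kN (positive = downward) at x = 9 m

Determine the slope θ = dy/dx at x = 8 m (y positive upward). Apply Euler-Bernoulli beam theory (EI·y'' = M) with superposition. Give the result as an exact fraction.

θ(8) = 73/75000 rad

Load 1 — point force P=15 kN at a=3 m (b=L-a=9):
  θ_1 = Pa²(L-x)(2bL-(3b+a)(L-x))/(2L³EI)  [x>a] = 15·3²·(12-8)·(2·9·12-(3·9+3)·(12-8))/(2·12³·200000) = 3/40000 rad
Load 2 — uniform load w=16 kN/m over full span:
  θ_2 = -wx(L-x)(L-2x)/(12EI) = -16·8·(12-8)·(12-2·8)/(12·200000) = 8/9375 rad
Load 3 — point force P=18 kN at a=9 m (b=L-a=3):
  θ_3 = -Pb²x(2aL-(3a+b)x)/(2L³EI)  [x≤a] = -18·3²·8·(2·9·12-(3·9+3)·8)/(2·12³·200000) = 9/200000 rad
Superposition: θ = Σ θ_i = 73/75000 rad ≈ 0.000973 rad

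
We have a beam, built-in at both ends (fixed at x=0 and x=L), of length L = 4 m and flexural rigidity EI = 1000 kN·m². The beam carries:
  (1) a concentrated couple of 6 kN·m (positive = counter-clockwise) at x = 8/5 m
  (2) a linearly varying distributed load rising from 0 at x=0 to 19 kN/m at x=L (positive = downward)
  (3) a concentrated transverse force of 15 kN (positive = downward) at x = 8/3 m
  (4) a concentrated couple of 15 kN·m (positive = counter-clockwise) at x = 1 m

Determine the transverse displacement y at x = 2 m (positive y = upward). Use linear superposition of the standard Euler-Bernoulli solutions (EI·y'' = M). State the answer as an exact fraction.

Load 1 — applied couple M₀=6 kN·m at a=8/5 m (b=L-a=12/5):
  y_1 = (R_Ax³/6 - M_Ax²/2 - M₀(x-a)²/2)/EI  [x>a] with R_A=54/25, M_A=18/25 = ((54/25)·2³/6 - (18/25)·2²/2 - 6·(2-(8/5))²/2)/1000 = 3/3125 m
Load 2 — triangular load w₀=19 kN/m (0→w₀ over full span):
  y_2 = -w₀x²(L-x)²(x+2L)/(120LEI) = -19·2²·(4-2)²·(2+2·4)/(120·4·1000) = -19/3000 m
Load 3 — point force P=15 kN at a=8/3 m (b=L-a=4/3):
  y_3 = -Pb²x²(3aL-(3a+b)x)/(6L³EI)  [x≤a] = -15·(4/3)²·2²·(3·(8/3)·4-(3·(8/3)+(4/3))·2)/(6·4³·1000) = -1/270 m
Load 4 — applied couple M₀=15 kN·m at a=1 m (b=L-a=3):
  y_4 = (R_Ax³/6 - M_Ax²/2 - M₀(x-a)²/2)/EI  [x>a] with R_A=135/32, M_A=-45/16 = ((135/32)·2³/6 - (-45/16)·2²/2 - 15·(2-1)²/2)/1000 = 3/800 m
Superposition: y = Σ y_i = -14383/2700000 m ≈ -0.005327 m

y(2) = -14383/2700000 m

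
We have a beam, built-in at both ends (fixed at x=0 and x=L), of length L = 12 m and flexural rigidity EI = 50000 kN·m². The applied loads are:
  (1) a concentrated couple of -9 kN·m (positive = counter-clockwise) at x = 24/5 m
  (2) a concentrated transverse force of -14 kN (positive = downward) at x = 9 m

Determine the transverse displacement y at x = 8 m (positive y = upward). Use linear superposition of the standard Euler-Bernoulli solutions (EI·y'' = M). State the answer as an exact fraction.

Load 1 — applied couple M₀=-9 kN·m at a=24/5 m (b=L-a=36/5):
  y_1 = (R_Ax³/6 - M_Ax²/2 - M₀(x-a)²/2)/EI  [x>a] with R_A=-27/25, M_A=-27/25 = ((-27/25)·8³/6 - (-27/25)·8²/2 - (-9)·(8-(24/5))²/2)/50000 = -18/78125 m
Load 2 — point force P=-14 kN at a=9 m (b=L-a=3):
  y_2 = -Pb²x²(3aL-(3a+b)x)/(6L³EI)  [x≤a] = -(-14)·3²·8²·(3·9·12-(3·9+3)·8)/(6·12³·50000) = 49/37500 m
Superposition: y = Σ y_i = 1009/937500 m ≈ 0.001076 m

y(8) = 1009/937500 m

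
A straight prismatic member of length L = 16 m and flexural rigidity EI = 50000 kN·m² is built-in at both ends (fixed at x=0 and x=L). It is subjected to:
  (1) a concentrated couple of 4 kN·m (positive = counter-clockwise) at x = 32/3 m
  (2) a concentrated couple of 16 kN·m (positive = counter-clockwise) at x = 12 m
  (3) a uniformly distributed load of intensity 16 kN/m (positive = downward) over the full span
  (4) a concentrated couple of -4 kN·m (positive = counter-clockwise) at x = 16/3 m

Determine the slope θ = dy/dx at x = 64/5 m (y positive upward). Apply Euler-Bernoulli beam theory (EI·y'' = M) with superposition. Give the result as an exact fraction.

θ(64/5) = 12748/1171875 rad

Load 1 — applied couple M₀=4 kN·m at a=32/3 m (b=L-a=16/3):
  θ_1 = (R_Ax²/2 - M_Ax - M₀(x-a))/EI  [x>a] with R_A=1/3, M_A=4/3 = ((1/3)·(64/5)²/2 - (4/3)·(64/5) - 4·((64/5)-(32/3)))/50000 = 8/234375 rad
Load 2 — applied couple M₀=16 kN·m at a=12 m (b=L-a=4):
  θ_2 = (R_Ax²/2 - M_Ax - M₀(x-a))/EI  [x>a] with R_A=9/8, M_A=5 = ((9/8)·(64/5)²/2 - 5·(64/5) - 16·((64/5)-12))/50000 = 24/78125 rad
Load 3 — uniform load w=16 kN/m over full span:
  θ_3 = -wx(L-x)(L-2x)/(12EI) = -16·(64/5)·(16-(64/5))·(16-2·(64/5))/(12·50000) = 4096/390625 rad
Load 4 — applied couple M₀=-4 kN·m at a=16/3 m (b=L-a=32/3):
  θ_4 = (R_Ax²/2 - M_Ax - M₀(x-a))/EI  [x>a] with R_A=-1/3, M_A=0 = ((-1/3)·(64/5)²/2 - 0·(64/5) - (-4)·((64/5)-(16/3)))/50000 = 4/78125 rad
Superposition: θ = Σ θ_i = 12748/1171875 rad ≈ 0.010878 rad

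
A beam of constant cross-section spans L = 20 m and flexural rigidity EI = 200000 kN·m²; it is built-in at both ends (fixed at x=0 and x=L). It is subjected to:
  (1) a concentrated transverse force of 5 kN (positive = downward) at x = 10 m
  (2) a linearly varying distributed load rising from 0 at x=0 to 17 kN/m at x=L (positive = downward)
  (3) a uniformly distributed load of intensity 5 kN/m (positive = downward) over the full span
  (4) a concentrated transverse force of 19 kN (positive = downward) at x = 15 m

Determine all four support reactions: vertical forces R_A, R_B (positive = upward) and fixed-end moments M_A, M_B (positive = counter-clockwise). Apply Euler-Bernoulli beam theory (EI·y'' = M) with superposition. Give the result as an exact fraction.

R_A = 3407/32 kN, M_A = 20335/48 kN·m, R_B = 6001/32 kN, M_B = -27485/48 kN·m

Load 1 — point force P=5 kN at a=10 m (b=L-a=10):
  R_A = Pb²(3a+b)/L³ = 5·10²·(3·10+10)/20³ = 5/2 kN
  M_A = Pab²/L² = 5·10·10²/20² = 25/2 kN·m
  R_B = Pa²(a+3b)/L³ = 5·10²·(10+3·10)/20³ = 5/2 kN
  M_B = -Pa²b/L² = -5·10²·10/20² = -25/2 kN·m
Load 2 — triangular load w₀=17 kN/m (0→w₀ over full span):
  R_A = 3w₀L/20 = 3·17·20/20 = 51 kN
  M_A = w₀L²/30 = 17·20²/30 = 680/3 kN·m
  R_B = 7w₀L/20 = 7·17·20/20 = 119 kN
  M_B = -w₀L²/20 = -17·20²/20 = -340 kN·m
Load 3 — uniform load w=5 kN/m over full span:
  R_A = wL/2 = 5·20/2 = 50 kN
  M_A = wL²/12 = 5·20²/12 = 500/3 kN·m
  R_B = wL/2 = 5·20/2 = 50 kN
  M_B = -wL²/12 = -5·20²/12 = -500/3 kN·m
Load 4 — point force P=19 kN at a=15 m (b=L-a=5):
  R_A = Pb²(3a+b)/L³ = 19·5²·(3·15+5)/20³ = 95/32 kN
  M_A = Pab²/L² = 19·15·5²/20² = 285/16 kN·m
  R_B = Pa²(a+3b)/L³ = 19·15²·(15+3·5)/20³ = 513/32 kN
  M_B = -Pa²b/L² = -19·15²·5/20² = -855/16 kN·m
Superposition: R_A = 3407/32 kN, M_A = 20335/48 kN·m, R_B = 6001/32 kN, M_B = -27485/48 kN·m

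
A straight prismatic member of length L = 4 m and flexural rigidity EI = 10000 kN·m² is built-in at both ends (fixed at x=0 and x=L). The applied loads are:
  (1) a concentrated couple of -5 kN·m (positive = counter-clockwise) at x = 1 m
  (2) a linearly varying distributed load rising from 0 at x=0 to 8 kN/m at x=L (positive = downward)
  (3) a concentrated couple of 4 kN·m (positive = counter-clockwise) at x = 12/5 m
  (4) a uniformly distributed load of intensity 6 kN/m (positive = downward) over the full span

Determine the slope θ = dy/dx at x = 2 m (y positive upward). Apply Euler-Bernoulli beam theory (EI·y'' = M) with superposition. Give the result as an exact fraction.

θ(2) = 439/12000000 rad

Load 1 — applied couple M₀=-5 kN·m at a=1 m (b=L-a=3):
  θ_1 = (R_Ax²/2 - M_Ax - M₀(x-a))/EI  [x>a] with R_A=-45/32, M_A=15/16 = ((-45/32)·2²/2 - (15/16)·2 - (-5)·(2-1))/10000 = 1/32000 rad
Load 2 — triangular load w₀=8 kN/m (0→w₀ over full span):
  θ_2 = -w₀(2x(L-x)(L-2x)(x+2L)+x²(L-x)²)/(120LEI) = -8·(2·2·(4-2)·(4-2·2)·(2+2·4)+2²·(4-2)²)/(120·4·10000) = -1/37500 rad
Load 3 — applied couple M₀=4 kN·m at a=12/5 m (b=L-a=8/5):
  θ_3 = (R_Ax²/2 - M_Ax)/EI  [x≤a] with R_A=36/25, M_A=32/25 = ((36/25)·2²/2 - (32/25)·2)/10000 = 1/31250 rad
Load 4 — uniform load w=6 kN/m over full span:
  θ_4 = -wx(L-x)(L-2x)/(12EI) = -6·2·(4-2)·(4-2·2)/(12·10000) = 0 rad
Superposition: θ = Σ θ_i = 439/12000000 rad ≈ 0.000037 rad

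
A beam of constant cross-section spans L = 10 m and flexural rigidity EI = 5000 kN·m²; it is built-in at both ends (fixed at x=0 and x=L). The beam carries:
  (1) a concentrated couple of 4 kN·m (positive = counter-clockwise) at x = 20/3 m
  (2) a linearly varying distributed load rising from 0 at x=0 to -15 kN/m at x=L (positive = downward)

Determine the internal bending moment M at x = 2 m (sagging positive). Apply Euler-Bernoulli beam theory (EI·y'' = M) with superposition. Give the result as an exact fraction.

M(2) = 101/15 kN·m

Load 1 — applied couple M₀=4 kN·m at a=20/3 m (b=L-a=10/3):
  M_1 = R_Ax - M_A  [x≤a] with R_A=8/15, M_A=4/3 = (8/15)·2 - (4/3) = -4/15 kN·m
Load 2 — triangular load w₀=-15 kN/m (0→w₀ over full span):
  M_2 = 3w₀Lx/20 - w₀L²/30 - w₀x³/(6L) = 3·(-15)·10·2/20 - (-15)·10²/30 - (-15)·2³/(6·10) = 7 kN·m
Superposition: M = Σ M_i = 101/15 kN·m ≈ 6.733333 kN·m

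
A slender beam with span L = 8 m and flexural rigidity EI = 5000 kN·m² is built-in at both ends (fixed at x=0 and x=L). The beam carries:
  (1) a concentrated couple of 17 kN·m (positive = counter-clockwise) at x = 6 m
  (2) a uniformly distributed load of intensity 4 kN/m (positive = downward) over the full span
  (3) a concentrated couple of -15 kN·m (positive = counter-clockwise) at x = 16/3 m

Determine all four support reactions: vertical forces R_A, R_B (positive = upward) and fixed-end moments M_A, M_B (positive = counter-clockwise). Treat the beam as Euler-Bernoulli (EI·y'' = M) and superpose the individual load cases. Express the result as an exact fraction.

R_A = 1017/64 kN, M_A = 1039/48 kN·m, R_B = 1031/64 kN, M_B = -1177/48 kN·m

Load 1 — applied couple M₀=17 kN·m at a=6 m (b=L-a=2):
  R_A = 6M₀ab/L³ = 6·17·6·2/8³ = 153/64 kN
  M_A = M₀b(2a-b)/L² = 17·2·(2·6-2)/8² = 85/16 kN·m
  R_B = -6M₀ab/L³ = -6·17·6·2/8³ = -153/64 kN
  M_B = M₀a(2b-a)/L² = 17·6·(2·2-6)/8² = -51/16 kN·m
Load 2 — uniform load w=4 kN/m over full span:
  R_A = wL/2 = 4·8/2 = 16 kN
  M_A = wL²/12 = 4·8²/12 = 64/3 kN·m
  R_B = wL/2 = 4·8/2 = 16 kN
  M_B = -wL²/12 = -4·8²/12 = -64/3 kN·m
Load 3 — applied couple M₀=-15 kN·m at a=16/3 m (b=L-a=8/3):
  R_A = 6M₀ab/L³ = 6·(-15)·(16/3)·(8/3)/8³ = -5/2 kN
  M_A = M₀b(2a-b)/L² = (-15)·(8/3)·(2·(16/3)-(8/3))/8² = -5 kN·m
  R_B = -6M₀ab/L³ = -6·(-15)·(16/3)·(8/3)/8³ = 5/2 kN
  M_B = M₀a(2b-a)/L² = (-15)·(16/3)·(2·(8/3)-(16/3))/8² = 0 kN·m
Superposition: R_A = 1017/64 kN, M_A = 1039/48 kN·m, R_B = 1031/64 kN, M_B = -1177/48 kN·m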